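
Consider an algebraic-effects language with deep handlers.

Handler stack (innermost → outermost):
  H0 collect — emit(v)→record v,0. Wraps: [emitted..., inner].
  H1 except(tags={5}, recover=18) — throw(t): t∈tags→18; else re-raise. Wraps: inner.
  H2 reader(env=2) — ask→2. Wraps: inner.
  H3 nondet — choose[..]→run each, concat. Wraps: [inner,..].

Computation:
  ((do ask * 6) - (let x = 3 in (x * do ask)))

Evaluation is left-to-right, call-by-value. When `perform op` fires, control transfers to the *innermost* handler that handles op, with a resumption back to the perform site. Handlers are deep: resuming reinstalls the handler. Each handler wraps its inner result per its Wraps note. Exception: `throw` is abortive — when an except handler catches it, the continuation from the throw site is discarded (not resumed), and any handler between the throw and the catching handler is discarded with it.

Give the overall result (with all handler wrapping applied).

Step-by-step:
ask @ H2 ⇒ 2
ask @ H2 ⇒ 2
H0 returns [6]
H1 returns [6]
H2 returns [6]
H3 returns [[6]]
= [[6]]

Answer: [[6]]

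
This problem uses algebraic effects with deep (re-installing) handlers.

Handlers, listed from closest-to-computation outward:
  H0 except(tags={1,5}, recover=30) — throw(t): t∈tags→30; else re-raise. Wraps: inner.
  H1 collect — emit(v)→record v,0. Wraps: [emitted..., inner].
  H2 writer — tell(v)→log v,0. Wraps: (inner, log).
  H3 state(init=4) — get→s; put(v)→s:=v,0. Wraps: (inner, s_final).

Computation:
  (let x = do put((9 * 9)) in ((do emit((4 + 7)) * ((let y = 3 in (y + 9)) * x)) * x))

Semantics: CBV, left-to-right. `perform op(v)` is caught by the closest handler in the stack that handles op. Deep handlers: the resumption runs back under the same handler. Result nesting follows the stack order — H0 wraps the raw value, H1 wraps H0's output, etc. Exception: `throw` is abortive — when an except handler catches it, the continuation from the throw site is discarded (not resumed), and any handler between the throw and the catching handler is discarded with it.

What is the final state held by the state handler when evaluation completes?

Answer: 81

Working:
put(81) @ H3 ⇒ s:=81
emit(11) @ H1 ⇒ out+=11
H0 returns 0
H1 returns [11, 0]
H2 returns ([11, 0], ())
H3 returns (([11, 0], ()), 81)
= (([11, 0], ()), 81)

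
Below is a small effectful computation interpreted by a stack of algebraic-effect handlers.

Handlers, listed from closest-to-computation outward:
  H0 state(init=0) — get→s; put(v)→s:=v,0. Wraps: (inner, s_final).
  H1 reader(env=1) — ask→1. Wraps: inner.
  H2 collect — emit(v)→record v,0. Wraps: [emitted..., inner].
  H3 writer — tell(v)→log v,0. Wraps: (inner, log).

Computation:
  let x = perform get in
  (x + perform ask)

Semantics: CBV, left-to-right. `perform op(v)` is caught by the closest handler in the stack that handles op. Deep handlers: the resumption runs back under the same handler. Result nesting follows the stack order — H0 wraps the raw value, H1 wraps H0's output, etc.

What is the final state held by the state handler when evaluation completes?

Evaluation trace:
get @ H0 ⇒ 0
ask @ H1 ⇒ 1
H0 returns (1, 0)
H1 returns (1, 0)
H2 returns [(1, 0)]
H3 returns ([(1, 0)], ())
= ([(1, 0)], ())

Answer: 0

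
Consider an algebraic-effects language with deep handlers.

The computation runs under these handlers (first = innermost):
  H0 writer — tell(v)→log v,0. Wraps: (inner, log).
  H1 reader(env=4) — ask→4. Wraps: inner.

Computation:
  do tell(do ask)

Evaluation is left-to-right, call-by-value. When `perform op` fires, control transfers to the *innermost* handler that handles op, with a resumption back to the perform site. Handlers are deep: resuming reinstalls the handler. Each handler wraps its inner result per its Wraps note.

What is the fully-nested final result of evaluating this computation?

Working:
ask @ H1 ⇒ 4
tell(4) @ H0 ⇒ log+=4
H0 returns (0, (4))
H1 returns (0, (4))
= (0, (4))

Answer: (0, (4))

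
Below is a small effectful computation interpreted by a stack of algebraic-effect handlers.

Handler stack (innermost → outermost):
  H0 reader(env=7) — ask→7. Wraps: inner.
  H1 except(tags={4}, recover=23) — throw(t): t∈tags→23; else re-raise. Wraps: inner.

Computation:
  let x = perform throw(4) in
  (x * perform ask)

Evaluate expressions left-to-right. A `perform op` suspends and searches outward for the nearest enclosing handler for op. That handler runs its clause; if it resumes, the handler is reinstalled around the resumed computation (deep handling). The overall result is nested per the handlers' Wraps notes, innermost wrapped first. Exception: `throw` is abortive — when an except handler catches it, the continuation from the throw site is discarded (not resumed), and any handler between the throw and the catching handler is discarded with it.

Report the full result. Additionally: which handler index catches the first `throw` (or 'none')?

Answer: 23 ; first throw caught by: H1

Step-by-step:
throw(4) @ H1 caught ⇒ 23
= 23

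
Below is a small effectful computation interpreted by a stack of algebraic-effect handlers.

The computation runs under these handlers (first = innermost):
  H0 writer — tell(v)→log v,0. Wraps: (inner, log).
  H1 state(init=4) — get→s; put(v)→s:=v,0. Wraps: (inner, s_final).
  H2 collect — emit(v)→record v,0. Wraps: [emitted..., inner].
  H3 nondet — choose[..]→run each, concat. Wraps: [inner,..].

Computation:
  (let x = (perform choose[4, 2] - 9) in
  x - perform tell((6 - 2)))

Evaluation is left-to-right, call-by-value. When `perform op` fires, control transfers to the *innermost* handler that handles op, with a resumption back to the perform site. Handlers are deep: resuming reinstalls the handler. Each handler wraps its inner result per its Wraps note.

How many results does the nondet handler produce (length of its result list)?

Answer: 2

Evaluation trace:
choose[4, 2] @ H3
  branch[0] choose=4:
    tell(4) @ H0 ⇒ log+=4
    H0 returns (-5, (4))
    H1 returns ((-5, (4)), 4)
    H2 returns [((-5, (4)), 4)]
    H3 returns [[((-5, (4)), 4)]]
  branch[1] choose=2:
    tell(4) @ H0 ⇒ log+=4
    H0 returns (-7, (4))
    H1 returns ((-7, (4)), 4)
    H2 returns [((-7, (4)), 4)]
    H3 returns [[((-7, (4)), 4)]]
= [[((-5, (4)), 4)], [((-7, (4)), 4)]]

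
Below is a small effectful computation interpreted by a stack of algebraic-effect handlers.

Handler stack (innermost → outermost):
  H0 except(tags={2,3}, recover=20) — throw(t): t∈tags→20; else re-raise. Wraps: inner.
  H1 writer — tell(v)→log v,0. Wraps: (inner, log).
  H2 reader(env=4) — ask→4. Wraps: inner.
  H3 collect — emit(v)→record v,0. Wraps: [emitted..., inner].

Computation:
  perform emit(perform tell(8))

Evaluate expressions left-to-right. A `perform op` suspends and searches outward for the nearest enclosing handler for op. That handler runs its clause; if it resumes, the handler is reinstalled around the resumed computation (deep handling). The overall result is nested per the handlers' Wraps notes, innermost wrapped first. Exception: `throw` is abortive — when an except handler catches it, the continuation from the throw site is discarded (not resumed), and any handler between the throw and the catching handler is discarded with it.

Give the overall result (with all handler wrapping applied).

Answer: [0, (0, (8))]

Evaluation trace:
tell(8) @ H1 ⇒ log+=8
emit(0) @ H3 ⇒ out+=0
H0 returns 0
H1 returns (0, (8))
H2 returns (0, (8))
H3 returns [0, (0, (8))]
= [0, (0, (8))]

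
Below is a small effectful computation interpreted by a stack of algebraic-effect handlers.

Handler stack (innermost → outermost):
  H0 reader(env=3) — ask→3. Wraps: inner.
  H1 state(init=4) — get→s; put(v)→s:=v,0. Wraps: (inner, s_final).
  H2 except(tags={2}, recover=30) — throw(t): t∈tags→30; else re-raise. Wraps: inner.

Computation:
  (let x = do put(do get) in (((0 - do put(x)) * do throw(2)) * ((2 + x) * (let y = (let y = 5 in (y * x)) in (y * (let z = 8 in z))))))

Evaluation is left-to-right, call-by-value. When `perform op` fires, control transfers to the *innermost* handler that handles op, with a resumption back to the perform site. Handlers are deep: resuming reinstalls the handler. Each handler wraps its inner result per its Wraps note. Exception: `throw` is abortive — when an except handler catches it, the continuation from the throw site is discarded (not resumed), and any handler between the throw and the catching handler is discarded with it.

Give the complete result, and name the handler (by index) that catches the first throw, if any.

Answer: 30 ; first throw caught by: H2

Step-by-step:
get @ H1 ⇒ 4
put(4) @ H1 ⇒ s:=4
put(0) @ H1 ⇒ s:=0
throw(2) @ H2 caught ⇒ 30
= 30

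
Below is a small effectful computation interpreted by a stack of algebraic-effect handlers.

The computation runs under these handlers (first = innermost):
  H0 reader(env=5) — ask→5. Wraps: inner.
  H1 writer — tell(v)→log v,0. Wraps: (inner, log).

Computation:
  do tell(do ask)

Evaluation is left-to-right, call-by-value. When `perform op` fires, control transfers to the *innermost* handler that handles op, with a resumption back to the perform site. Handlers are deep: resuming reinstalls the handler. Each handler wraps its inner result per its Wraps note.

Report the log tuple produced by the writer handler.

Step-by-step:
ask @ H0 ⇒ 5
tell(5) @ H1 ⇒ log+=5
H0 returns 0
H1 returns (0, (5))
= (0, (5))

Answer: (5)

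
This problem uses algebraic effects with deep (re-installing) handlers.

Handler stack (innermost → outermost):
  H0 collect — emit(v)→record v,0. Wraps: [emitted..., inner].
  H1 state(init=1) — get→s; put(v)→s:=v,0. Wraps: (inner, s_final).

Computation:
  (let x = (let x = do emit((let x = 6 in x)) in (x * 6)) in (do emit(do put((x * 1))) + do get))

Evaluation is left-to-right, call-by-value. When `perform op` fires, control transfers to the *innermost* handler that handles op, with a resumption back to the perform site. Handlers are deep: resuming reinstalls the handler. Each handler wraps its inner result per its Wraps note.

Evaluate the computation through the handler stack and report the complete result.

Answer: ([6, 0, 0], 0)

Step-by-step:
emit(6) @ H0 ⇒ out+=6
put(0) @ H1 ⇒ s:=0
emit(0) @ H0 ⇒ out+=0
get @ H1 ⇒ 0
H0 returns [6, 0, 0]
H1 returns ([6, 0, 0], 0)
= ([6, 0, 0], 0)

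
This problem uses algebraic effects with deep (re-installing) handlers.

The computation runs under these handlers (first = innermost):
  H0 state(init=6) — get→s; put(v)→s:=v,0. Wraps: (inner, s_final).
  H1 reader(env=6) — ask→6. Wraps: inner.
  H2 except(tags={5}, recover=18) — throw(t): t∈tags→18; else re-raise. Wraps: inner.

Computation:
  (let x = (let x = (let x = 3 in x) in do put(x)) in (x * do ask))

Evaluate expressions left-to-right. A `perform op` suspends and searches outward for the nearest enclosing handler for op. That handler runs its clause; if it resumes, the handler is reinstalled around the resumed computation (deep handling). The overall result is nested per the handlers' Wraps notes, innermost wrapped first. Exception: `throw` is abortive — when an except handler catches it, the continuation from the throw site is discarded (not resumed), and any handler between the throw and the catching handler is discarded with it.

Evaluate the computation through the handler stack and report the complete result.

Answer: (0, 3)

Evaluation trace:
put(3) @ H0 ⇒ s:=3
ask @ H1 ⇒ 6
H0 returns (0, 3)
H1 returns (0, 3)
H2 returns (0, 3)
= (0, 3)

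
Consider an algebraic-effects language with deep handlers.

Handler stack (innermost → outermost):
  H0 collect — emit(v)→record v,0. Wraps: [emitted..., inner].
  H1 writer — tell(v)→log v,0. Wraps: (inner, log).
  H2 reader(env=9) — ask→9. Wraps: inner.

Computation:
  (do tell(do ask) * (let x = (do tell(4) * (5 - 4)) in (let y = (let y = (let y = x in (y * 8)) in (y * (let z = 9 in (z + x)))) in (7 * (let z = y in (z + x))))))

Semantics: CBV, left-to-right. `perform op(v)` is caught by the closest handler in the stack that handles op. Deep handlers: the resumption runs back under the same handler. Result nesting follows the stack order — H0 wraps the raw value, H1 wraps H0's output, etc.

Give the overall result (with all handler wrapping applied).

Answer: ([0], (9, 4))

Evaluation trace:
ask @ H2 ⇒ 9
tell(9) @ H1 ⇒ log+=9
tell(4) @ H1 ⇒ log+=4
H0 returns [0]
H1 returns ([0], (9, 4))
H2 returns ([0], (9, 4))
= ([0], (9, 4))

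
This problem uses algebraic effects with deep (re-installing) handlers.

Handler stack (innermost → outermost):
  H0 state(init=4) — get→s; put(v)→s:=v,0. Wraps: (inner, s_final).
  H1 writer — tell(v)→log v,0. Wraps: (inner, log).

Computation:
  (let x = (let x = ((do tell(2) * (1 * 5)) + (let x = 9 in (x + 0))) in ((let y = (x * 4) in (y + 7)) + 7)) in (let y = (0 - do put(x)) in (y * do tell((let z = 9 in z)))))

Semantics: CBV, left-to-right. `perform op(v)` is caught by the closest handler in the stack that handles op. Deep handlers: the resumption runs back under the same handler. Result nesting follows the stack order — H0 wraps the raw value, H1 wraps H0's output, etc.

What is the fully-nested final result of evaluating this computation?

Answer: ((0, 50), (2, 9))

Step-by-step:
tell(2) @ H1 ⇒ log+=2
put(50) @ H0 ⇒ s:=50
tell(9) @ H1 ⇒ log+=9
H0 returns (0, 50)
H1 returns ((0, 50), (2, 9))
= ((0, 50), (2, 9))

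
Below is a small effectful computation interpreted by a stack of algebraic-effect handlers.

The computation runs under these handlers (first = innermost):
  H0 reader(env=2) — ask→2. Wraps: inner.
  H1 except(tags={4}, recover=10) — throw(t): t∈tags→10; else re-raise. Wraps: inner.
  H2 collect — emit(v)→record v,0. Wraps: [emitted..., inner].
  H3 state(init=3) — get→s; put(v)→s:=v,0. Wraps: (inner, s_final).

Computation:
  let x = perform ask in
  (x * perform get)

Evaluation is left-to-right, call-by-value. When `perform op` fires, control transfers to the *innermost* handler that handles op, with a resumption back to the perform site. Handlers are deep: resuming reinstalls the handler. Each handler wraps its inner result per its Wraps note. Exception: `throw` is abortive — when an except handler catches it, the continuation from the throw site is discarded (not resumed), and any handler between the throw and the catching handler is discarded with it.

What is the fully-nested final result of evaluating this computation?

Evaluation trace:
ask @ H0 ⇒ 2
get @ H3 ⇒ 3
H0 returns 6
H1 returns 6
H2 returns [6]
H3 returns ([6], 3)
= ([6], 3)

Answer: ([6], 3)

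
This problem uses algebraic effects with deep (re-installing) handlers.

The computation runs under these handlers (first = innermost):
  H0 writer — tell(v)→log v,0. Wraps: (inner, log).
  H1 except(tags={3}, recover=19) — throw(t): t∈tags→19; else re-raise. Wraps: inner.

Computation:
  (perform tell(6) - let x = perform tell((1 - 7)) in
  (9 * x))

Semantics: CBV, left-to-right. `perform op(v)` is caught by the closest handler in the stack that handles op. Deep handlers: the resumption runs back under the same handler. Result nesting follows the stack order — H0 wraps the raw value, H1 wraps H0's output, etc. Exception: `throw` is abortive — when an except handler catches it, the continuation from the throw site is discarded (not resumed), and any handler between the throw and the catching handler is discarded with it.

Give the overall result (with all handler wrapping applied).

Evaluation trace:
tell(6) @ H0 ⇒ log+=6
tell(-6) @ H0 ⇒ log+=-6
H0 returns (0, (6, -6))
H1 returns (0, (6, -6))
= (0, (6, -6))

Answer: (0, (6, -6))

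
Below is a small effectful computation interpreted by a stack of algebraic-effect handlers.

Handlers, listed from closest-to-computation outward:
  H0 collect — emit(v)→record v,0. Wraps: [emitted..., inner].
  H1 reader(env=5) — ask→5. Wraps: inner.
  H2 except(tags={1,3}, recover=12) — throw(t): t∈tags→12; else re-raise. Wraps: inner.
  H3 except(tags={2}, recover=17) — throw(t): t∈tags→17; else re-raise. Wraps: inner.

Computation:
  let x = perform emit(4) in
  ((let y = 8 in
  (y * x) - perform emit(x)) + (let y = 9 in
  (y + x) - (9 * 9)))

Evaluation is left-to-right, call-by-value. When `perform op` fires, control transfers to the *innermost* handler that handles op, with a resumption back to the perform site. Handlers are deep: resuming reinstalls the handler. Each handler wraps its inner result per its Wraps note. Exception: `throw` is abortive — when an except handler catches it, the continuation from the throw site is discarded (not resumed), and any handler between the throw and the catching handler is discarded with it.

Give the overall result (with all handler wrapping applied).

Answer: [4, 0, -72]

Working:
emit(4) @ H0 ⇒ out+=4
emit(0) @ H0 ⇒ out+=0
H0 returns [4, 0, -72]
H1 returns [4, 0, -72]
H2 returns [4, 0, -72]
H3 returns [4, 0, -72]
= [4, 0, -72]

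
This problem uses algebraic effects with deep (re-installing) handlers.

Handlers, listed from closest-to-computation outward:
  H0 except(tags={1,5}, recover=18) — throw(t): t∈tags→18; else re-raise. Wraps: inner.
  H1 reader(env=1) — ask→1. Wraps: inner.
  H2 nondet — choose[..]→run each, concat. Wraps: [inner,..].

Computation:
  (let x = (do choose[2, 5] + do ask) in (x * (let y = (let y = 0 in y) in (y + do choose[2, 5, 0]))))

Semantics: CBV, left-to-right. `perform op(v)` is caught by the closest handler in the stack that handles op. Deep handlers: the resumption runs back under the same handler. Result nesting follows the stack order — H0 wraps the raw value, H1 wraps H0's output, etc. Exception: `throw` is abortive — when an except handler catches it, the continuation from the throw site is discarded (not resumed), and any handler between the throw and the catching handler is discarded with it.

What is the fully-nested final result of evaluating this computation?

Answer: [6, 15, 0, 12, 30, 0]

Working:
choose[2, 5] @ H2
  branch[0] choose=2:
    ask @ H1 ⇒ 1
    choose[2, 5, 0] @ H2
      branch[0] choose=2:
        H0 returns 6
        H1 returns 6
        H2 returns [6]
      branch[1] choose=5:
        H0 returns 15
        H1 returns 15
        H2 returns [15]
      branch[2] choose=0:
        H0 returns 0
        H1 returns 0
        H2 returns [0]
  branch[1] choose=5:
    ask @ H1 ⇒ 1
    choose[2, 5, 0] @ H2
      branch[0] choose=2:
        H0 returns 12
        H1 returns 12
        H2 returns [12]
      branch[1] choose=5:
        H0 returns 30
        H1 returns 30
        H2 returns [30]
      branch[2] choose=0:
        H0 returns 0
        H1 returns 0
        H2 returns [0]
= [6, 15, 0, 12, 30, 0]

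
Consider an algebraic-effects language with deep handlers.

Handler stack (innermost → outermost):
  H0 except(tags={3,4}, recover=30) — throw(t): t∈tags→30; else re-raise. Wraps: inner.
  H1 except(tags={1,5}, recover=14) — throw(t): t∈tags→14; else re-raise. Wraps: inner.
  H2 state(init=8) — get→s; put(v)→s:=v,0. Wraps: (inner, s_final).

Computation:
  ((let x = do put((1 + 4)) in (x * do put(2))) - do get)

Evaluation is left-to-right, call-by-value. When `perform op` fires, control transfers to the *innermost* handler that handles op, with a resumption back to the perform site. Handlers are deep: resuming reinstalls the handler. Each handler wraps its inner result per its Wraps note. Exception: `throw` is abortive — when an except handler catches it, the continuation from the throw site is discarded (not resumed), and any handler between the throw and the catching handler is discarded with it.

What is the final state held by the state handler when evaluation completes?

Answer: 2

Evaluation trace:
put(5) @ H2 ⇒ s:=5
put(2) @ H2 ⇒ s:=2
get @ H2 ⇒ 2
H0 returns -2
H1 returns -2
H2 returns (-2, 2)
= (-2, 2)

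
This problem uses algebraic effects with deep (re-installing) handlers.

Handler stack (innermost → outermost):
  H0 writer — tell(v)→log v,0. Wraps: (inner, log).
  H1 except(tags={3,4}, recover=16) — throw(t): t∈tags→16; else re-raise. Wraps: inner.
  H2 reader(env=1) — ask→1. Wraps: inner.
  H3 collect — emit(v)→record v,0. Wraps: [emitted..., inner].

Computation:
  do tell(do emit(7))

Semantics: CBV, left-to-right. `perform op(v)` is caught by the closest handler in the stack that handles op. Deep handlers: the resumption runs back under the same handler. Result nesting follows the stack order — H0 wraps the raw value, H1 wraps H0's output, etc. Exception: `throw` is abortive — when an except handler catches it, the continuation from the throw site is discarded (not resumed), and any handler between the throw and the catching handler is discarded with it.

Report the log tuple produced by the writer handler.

Answer: (0)

Evaluation trace:
emit(7) @ H3 ⇒ out+=7
tell(0) @ H0 ⇒ log+=0
H0 returns (0, (0))
H1 returns (0, (0))
H2 returns (0, (0))
H3 returns [7, (0, (0))]
= [7, (0, (0))]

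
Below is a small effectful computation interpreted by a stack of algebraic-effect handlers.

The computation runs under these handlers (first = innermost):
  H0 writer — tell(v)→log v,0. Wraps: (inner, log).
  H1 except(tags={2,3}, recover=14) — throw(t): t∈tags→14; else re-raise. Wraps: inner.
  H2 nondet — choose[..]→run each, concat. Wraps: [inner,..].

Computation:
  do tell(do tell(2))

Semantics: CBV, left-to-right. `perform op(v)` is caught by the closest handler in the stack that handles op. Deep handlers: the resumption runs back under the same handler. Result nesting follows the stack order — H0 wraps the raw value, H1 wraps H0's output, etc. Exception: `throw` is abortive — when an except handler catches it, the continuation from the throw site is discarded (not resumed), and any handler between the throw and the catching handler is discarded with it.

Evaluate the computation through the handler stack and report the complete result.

Working:
tell(2) @ H0 ⇒ log+=2
tell(0) @ H0 ⇒ log+=0
H0 returns (0, (2, 0))
H1 returns (0, (2, 0))
H2 returns [(0, (2, 0))]
= [(0, (2, 0))]

Answer: [(0, (2, 0))]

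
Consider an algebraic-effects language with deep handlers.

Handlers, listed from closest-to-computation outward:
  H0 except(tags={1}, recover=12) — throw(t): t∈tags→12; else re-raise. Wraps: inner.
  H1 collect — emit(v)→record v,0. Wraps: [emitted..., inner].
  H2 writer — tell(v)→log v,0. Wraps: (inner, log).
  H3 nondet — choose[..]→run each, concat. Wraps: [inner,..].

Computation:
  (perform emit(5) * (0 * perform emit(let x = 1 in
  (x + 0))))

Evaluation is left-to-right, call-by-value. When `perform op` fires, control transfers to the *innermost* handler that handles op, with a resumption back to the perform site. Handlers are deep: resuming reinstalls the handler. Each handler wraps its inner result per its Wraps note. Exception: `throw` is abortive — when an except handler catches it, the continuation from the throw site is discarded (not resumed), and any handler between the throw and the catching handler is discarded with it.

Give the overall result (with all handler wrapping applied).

Answer: [([5, 1, 0], ())]

Evaluation trace:
emit(5) @ H1 ⇒ out+=5
emit(1) @ H1 ⇒ out+=1
H0 returns 0
H1 returns [5, 1, 0]
H2 returns ([5, 1, 0], ())
H3 returns [([5, 1, 0], ())]
= [([5, 1, 0], ())]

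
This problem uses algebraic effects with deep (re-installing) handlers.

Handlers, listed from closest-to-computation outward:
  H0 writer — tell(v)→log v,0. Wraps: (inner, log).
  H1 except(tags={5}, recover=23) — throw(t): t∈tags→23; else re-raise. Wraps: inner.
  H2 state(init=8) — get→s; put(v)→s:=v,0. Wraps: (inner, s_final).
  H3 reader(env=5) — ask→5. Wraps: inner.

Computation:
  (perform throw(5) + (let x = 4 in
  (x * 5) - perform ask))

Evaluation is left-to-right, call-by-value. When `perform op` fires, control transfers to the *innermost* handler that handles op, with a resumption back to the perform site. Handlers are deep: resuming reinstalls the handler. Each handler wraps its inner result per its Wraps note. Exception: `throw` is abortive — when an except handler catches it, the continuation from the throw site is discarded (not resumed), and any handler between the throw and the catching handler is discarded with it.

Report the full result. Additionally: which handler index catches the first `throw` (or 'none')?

Answer: (23, 8) ; first throw caught by: H1

Evaluation trace:
throw(5) @ H1 caught ⇒ 23
H2 returns (23, 8)
H3 returns (23, 8)
= (23, 8)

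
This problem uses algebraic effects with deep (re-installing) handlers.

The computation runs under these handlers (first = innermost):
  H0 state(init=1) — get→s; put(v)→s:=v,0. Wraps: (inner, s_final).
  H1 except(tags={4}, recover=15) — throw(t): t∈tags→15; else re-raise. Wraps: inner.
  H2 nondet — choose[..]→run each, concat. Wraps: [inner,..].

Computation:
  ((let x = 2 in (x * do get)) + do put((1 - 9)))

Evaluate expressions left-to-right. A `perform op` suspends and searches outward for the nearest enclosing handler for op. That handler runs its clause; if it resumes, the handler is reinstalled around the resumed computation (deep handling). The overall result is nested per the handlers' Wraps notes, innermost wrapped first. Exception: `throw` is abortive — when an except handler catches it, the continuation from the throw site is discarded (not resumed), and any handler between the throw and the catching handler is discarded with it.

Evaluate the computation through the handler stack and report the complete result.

Step-by-step:
get @ H0 ⇒ 1
put(-8) @ H0 ⇒ s:=-8
H0 returns (2, -8)
H1 returns (2, -8)
H2 returns [(2, -8)]
= [(2, -8)]

Answer: [(2, -8)]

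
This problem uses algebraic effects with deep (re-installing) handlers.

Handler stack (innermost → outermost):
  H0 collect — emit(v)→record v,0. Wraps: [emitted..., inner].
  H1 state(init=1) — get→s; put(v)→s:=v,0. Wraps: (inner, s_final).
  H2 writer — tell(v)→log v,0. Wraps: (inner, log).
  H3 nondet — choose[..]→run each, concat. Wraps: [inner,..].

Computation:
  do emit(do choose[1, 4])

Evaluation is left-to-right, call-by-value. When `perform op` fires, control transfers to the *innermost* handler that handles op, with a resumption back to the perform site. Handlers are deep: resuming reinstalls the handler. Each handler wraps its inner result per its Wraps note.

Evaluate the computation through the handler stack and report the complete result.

Working:
choose[1, 4] @ H3
  branch[0] choose=1:
    emit(1) @ H0 ⇒ out+=1
    H0 returns [1, 0]
    H1 returns ([1, 0], 1)
    H2 returns (([1, 0], 1), ())
    H3 returns [(([1, 0], 1), ())]
  branch[1] choose=4:
    emit(4) @ H0 ⇒ out+=4
    H0 returns [4, 0]
    H1 returns ([4, 0], 1)
    H2 returns (([4, 0], 1), ())
    H3 returns [(([4, 0], 1), ())]
= [(([1, 0], 1), ()), (([4, 0], 1), ())]

Answer: [(([1, 0], 1), ()), (([4, 0], 1), ())]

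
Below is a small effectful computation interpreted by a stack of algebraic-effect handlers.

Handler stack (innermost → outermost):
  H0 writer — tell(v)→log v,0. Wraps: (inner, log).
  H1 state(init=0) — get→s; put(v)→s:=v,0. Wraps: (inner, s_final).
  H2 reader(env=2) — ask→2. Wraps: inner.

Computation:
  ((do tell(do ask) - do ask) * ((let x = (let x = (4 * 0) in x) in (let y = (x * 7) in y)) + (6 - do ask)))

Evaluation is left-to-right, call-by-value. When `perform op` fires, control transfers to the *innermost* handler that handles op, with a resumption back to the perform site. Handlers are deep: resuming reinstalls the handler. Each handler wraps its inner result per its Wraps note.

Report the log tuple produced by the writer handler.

Answer: (2)

Evaluation trace:
ask @ H2 ⇒ 2
tell(2) @ H0 ⇒ log+=2
ask @ H2 ⇒ 2
ask @ H2 ⇒ 2
H0 returns (-8, (2))
H1 returns ((-8, (2)), 0)
H2 returns ((-8, (2)), 0)
= ((-8, (2)), 0)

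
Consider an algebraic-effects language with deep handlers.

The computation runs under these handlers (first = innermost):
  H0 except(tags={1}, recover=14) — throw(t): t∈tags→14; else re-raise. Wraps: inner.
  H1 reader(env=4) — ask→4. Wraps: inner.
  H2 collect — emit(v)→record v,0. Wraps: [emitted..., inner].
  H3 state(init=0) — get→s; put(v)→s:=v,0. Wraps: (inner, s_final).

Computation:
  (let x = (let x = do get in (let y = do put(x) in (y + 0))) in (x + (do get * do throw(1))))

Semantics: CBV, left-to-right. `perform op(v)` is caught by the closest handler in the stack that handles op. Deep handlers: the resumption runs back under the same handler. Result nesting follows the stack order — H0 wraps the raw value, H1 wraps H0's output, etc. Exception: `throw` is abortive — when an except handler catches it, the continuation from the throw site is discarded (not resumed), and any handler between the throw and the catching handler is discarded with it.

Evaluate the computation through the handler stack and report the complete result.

Answer: ([14], 0)

Step-by-step:
get @ H3 ⇒ 0
put(0) @ H3 ⇒ s:=0
get @ H3 ⇒ 0
throw(1) @ H0 caught ⇒ 14
H1 returns 14
H2 returns [14]
H3 returns ([14], 0)
= ([14], 0)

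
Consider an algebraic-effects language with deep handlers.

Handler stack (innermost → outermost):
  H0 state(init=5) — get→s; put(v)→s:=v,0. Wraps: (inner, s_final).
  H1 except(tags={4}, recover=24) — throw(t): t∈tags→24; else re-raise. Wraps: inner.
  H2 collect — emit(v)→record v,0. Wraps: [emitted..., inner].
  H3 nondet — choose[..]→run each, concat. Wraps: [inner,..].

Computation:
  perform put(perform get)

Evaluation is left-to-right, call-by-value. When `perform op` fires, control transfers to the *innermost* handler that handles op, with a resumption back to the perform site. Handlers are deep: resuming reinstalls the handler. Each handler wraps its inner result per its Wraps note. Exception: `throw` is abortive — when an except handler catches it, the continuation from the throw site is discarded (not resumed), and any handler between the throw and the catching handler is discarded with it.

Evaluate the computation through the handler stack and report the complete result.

Step-by-step:
get @ H0 ⇒ 5
put(5) @ H0 ⇒ s:=5
H0 returns (0, 5)
H1 returns (0, 5)
H2 returns [(0, 5)]
H3 returns [[(0, 5)]]
= [[(0, 5)]]

Answer: [[(0, 5)]]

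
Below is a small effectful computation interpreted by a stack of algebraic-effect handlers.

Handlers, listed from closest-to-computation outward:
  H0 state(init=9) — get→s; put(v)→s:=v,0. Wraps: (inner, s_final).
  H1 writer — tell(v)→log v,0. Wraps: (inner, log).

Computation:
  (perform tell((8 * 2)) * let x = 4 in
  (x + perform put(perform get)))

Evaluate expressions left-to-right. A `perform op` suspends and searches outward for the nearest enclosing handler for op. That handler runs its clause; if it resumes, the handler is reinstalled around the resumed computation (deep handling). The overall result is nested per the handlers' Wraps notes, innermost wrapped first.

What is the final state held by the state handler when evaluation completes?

Answer: 9

Step-by-step:
tell(16) @ H1 ⇒ log+=16
get @ H0 ⇒ 9
put(9) @ H0 ⇒ s:=9
H0 returns (0, 9)
H1 returns ((0, 9), (16))
= ((0, 9), (16))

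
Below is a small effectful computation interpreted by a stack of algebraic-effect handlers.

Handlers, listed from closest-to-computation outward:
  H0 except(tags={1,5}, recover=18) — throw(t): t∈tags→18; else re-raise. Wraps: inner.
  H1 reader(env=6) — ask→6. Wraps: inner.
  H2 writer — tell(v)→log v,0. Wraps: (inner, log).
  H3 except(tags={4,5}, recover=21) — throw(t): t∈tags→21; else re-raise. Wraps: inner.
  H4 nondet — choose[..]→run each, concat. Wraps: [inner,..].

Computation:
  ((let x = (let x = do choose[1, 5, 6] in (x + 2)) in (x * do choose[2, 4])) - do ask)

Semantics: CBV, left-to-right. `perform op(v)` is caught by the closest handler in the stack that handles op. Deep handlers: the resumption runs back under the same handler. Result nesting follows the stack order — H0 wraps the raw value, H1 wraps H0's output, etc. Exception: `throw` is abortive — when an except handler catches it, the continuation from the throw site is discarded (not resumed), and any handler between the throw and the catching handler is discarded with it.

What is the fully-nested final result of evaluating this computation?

Answer: [(0, ()), (6, ()), (8, ()), (22, ()), (10, ()), (26, ())]

Step-by-step:
choose[1, 5, 6] @ H4
  branch[0] choose=1:
    choose[2, 4] @ H4
      branch[0] choose=2:
        ask @ H1 ⇒ 6
        H0 returns 0
        H1 returns 0
        H2 returns (0, ())
        H3 returns (0, ())
        H4 returns [(0, ())]
      branch[1] choose=4:
        ask @ H1 ⇒ 6
        H0 returns 6
        H1 returns 6
        H2 returns (6, ())
        H3 returns (6, ())
        H4 returns [(6, ())]
  branch[1] choose=5:
    choose[2, 4] @ H4
      branch[0] choose=2:
        ask @ H1 ⇒ 6
        H0 returns 8
        H1 returns 8
        H2 returns (8, ())
        H3 returns (8, ())
        H4 returns [(8, ())]
      branch[1] choose=4:
        ask @ H1 ⇒ 6
        H0 returns 22
        H1 returns 22
        H2 returns (22, ())
        H3 returns (22, ())
        H4 returns [(22, ())]
  branch[2] choose=6:
    choose[2, 4] @ H4
      branch[0] choose=2:
        ask @ H1 ⇒ 6
        H0 returns 10
        H1 returns 10
        H2 returns (10, ())
        H3 returns (10, ())
        H4 returns [(10, ())]
      branch[1] choose=4:
        ask @ H1 ⇒ 6
        H0 returns 26
        H1 returns 26
        H2 returns (26, ())
        H3 returns (26, ())
        H4 returns [(26, ())]
= [(0, ()), (6, ()), (8, ()), (22, ()), (10, ()), (26, ())]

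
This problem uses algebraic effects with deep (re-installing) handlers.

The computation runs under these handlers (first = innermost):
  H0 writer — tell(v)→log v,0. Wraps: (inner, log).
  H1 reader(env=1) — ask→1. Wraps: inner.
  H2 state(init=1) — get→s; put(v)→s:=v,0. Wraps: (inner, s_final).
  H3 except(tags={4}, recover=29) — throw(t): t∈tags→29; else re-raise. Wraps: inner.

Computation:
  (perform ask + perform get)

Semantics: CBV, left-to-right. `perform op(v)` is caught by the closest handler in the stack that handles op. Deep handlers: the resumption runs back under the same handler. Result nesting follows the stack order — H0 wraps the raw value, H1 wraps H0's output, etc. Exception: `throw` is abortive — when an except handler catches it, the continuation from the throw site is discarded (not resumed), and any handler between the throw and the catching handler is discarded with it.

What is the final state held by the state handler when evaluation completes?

Evaluation trace:
ask @ H1 ⇒ 1
get @ H2 ⇒ 1
H0 returns (2, ())
H1 returns (2, ())
H2 returns ((2, ()), 1)
H3 returns ((2, ()), 1)
= ((2, ()), 1)

Answer: 1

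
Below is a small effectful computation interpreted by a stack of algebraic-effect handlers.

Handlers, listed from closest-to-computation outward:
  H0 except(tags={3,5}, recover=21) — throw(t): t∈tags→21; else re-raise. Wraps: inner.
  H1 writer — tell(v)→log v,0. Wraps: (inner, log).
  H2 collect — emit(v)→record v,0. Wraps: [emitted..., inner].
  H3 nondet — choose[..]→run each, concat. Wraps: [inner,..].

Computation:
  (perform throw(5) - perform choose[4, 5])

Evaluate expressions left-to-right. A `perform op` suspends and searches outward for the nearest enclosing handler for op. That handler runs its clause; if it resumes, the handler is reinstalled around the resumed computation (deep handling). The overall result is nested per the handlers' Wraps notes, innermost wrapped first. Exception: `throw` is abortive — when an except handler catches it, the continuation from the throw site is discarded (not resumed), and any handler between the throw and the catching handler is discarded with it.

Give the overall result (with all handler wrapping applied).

Evaluation trace:
throw(5) @ H0 caught ⇒ 21
H1 returns (21, ())
H2 returns [(21, ())]
H3 returns [[(21, ())]]
= [[(21, ())]]

Answer: [[(21, ())]]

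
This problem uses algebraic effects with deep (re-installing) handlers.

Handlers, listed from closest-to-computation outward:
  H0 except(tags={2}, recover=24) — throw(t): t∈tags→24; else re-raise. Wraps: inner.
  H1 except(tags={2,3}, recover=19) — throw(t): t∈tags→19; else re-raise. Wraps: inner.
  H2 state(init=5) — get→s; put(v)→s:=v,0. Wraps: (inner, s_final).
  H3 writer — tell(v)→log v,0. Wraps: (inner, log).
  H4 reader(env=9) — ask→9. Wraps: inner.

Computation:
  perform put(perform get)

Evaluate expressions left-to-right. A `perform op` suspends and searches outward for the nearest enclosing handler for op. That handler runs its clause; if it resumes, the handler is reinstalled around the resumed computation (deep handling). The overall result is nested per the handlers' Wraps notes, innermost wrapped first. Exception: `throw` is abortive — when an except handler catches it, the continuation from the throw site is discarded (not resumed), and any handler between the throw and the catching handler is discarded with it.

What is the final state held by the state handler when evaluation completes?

Evaluation trace:
get @ H2 ⇒ 5
put(5) @ H2 ⇒ s:=5
H0 returns 0
H1 returns 0
H2 returns (0, 5)
H3 returns ((0, 5), ())
H4 returns ((0, 5), ())
= ((0, 5), ())

Answer: 5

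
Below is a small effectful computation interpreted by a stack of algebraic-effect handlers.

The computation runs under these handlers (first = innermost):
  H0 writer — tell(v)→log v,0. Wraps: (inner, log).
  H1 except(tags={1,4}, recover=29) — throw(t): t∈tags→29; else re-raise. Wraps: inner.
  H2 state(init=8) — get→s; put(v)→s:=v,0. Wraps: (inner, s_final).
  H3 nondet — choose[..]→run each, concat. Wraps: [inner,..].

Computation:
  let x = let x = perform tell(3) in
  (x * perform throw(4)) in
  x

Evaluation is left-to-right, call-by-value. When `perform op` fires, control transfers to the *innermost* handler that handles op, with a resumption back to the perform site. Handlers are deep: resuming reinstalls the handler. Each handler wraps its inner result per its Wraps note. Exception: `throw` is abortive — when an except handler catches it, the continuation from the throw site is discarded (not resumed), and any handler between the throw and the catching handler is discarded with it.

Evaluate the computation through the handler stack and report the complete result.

Answer: [(29, 8)]

Working:
tell(3) @ H0 ⇒ log+=3
throw(4) @ H1 caught ⇒ 29
H2 returns (29, 8)
H3 returns [(29, 8)]
= [(29, 8)]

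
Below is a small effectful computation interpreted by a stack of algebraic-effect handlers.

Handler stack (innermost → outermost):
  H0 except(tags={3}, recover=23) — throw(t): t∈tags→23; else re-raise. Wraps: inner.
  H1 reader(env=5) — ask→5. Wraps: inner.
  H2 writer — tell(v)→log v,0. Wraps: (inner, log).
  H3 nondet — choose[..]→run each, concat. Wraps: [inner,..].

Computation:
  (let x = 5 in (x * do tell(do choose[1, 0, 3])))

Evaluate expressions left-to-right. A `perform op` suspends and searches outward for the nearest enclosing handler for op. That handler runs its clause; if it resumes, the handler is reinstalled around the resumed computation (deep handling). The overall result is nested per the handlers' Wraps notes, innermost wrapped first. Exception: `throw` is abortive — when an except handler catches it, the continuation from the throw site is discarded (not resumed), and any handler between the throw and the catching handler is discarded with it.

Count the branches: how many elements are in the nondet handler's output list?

Answer: 3

Step-by-step:
choose[1, 0, 3] @ H3
  branch[0] choose=1:
    tell(1) @ H2 ⇒ log+=1
    H0 returns 0
    H1 returns 0
    H2 returns (0, (1))
    H3 returns [(0, (1))]
  branch[1] choose=0:
    tell(0) @ H2 ⇒ log+=0
    H0 returns 0
    H1 returns 0
    H2 returns (0, (0))
    H3 returns [(0, (0))]
  branch[2] choose=3:
    tell(3) @ H2 ⇒ log+=3
    H0 returns 0
    H1 returns 0
    H2 returns (0, (3))
    H3 returns [(0, (3))]
= [(0, (1)), (0, (0)), (0, (3))]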